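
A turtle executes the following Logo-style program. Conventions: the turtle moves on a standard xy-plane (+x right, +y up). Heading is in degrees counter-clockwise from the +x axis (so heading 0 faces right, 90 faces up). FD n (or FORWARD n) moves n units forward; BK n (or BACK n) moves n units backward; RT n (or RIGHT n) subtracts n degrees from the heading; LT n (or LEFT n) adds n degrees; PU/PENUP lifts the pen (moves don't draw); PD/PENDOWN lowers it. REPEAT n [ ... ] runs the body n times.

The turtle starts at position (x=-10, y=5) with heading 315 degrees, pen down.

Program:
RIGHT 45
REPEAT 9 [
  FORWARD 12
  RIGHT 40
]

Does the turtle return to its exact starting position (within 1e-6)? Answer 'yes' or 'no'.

Answer: yes

Derivation:
Executing turtle program step by step:
Start: pos=(-10,5), heading=315, pen down
RT 45: heading 315 -> 270
REPEAT 9 [
  -- iteration 1/9 --
  FD 12: (-10,5) -> (-10,-7) [heading=270, draw]
  RT 40: heading 270 -> 230
  -- iteration 2/9 --
  FD 12: (-10,-7) -> (-17.713,-16.193) [heading=230, draw]
  RT 40: heading 230 -> 190
  -- iteration 3/9 --
  FD 12: (-17.713,-16.193) -> (-29.531,-18.276) [heading=190, draw]
  RT 40: heading 190 -> 150
  -- iteration 4/9 --
  FD 12: (-29.531,-18.276) -> (-39.923,-12.276) [heading=150, draw]
  RT 40: heading 150 -> 110
  -- iteration 5/9 --
  FD 12: (-39.923,-12.276) -> (-44.028,-1) [heading=110, draw]
  RT 40: heading 110 -> 70
  -- iteration 6/9 --
  FD 12: (-44.028,-1) -> (-39.923,10.276) [heading=70, draw]
  RT 40: heading 70 -> 30
  -- iteration 7/9 --
  FD 12: (-39.923,10.276) -> (-29.531,16.276) [heading=30, draw]
  RT 40: heading 30 -> 350
  -- iteration 8/9 --
  FD 12: (-29.531,16.276) -> (-17.713,14.193) [heading=350, draw]
  RT 40: heading 350 -> 310
  -- iteration 9/9 --
  FD 12: (-17.713,14.193) -> (-10,5) [heading=310, draw]
  RT 40: heading 310 -> 270
]
Final: pos=(-10,5), heading=270, 9 segment(s) drawn

Start position: (-10, 5)
Final position: (-10, 5)
Distance = 0; < 1e-6 -> CLOSED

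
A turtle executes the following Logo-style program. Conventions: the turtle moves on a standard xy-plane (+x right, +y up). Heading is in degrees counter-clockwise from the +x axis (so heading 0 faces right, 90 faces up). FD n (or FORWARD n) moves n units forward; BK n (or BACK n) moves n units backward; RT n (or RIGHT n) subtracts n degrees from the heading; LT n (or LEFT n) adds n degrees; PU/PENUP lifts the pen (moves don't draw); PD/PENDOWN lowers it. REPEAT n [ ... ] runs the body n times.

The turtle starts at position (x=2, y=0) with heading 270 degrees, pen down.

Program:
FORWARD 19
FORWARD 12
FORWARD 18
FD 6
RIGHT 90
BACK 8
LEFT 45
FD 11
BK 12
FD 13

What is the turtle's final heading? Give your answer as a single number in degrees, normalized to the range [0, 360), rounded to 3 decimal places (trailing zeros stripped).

Answer: 225

Derivation:
Executing turtle program step by step:
Start: pos=(2,0), heading=270, pen down
FD 19: (2,0) -> (2,-19) [heading=270, draw]
FD 12: (2,-19) -> (2,-31) [heading=270, draw]
FD 18: (2,-31) -> (2,-49) [heading=270, draw]
FD 6: (2,-49) -> (2,-55) [heading=270, draw]
RT 90: heading 270 -> 180
BK 8: (2,-55) -> (10,-55) [heading=180, draw]
LT 45: heading 180 -> 225
FD 11: (10,-55) -> (2.222,-62.778) [heading=225, draw]
BK 12: (2.222,-62.778) -> (10.707,-54.293) [heading=225, draw]
FD 13: (10.707,-54.293) -> (1.515,-63.485) [heading=225, draw]
Final: pos=(1.515,-63.485), heading=225, 8 segment(s) drawn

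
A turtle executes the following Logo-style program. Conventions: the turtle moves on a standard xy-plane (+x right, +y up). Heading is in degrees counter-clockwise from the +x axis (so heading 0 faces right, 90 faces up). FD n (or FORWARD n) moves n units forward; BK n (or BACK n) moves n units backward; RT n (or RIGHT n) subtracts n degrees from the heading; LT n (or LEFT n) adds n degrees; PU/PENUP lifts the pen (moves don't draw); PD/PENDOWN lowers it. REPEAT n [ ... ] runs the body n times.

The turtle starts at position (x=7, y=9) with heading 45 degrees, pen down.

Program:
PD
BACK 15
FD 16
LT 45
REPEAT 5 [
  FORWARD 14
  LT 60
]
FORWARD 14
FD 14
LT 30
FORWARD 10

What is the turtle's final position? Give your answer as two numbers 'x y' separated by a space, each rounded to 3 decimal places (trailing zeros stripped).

Answer: 24.831 25.367

Derivation:
Executing turtle program step by step:
Start: pos=(7,9), heading=45, pen down
PD: pen down
BK 15: (7,9) -> (-3.607,-1.607) [heading=45, draw]
FD 16: (-3.607,-1.607) -> (7.707,9.707) [heading=45, draw]
LT 45: heading 45 -> 90
REPEAT 5 [
  -- iteration 1/5 --
  FD 14: (7.707,9.707) -> (7.707,23.707) [heading=90, draw]
  LT 60: heading 90 -> 150
  -- iteration 2/5 --
  FD 14: (7.707,23.707) -> (-4.417,30.707) [heading=150, draw]
  LT 60: heading 150 -> 210
  -- iteration 3/5 --
  FD 14: (-4.417,30.707) -> (-16.542,23.707) [heading=210, draw]
  LT 60: heading 210 -> 270
  -- iteration 4/5 --
  FD 14: (-16.542,23.707) -> (-16.542,9.707) [heading=270, draw]
  LT 60: heading 270 -> 330
  -- iteration 5/5 --
  FD 14: (-16.542,9.707) -> (-4.417,2.707) [heading=330, draw]
  LT 60: heading 330 -> 30
]
FD 14: (-4.417,2.707) -> (7.707,9.707) [heading=30, draw]
FD 14: (7.707,9.707) -> (19.831,16.707) [heading=30, draw]
LT 30: heading 30 -> 60
FD 10: (19.831,16.707) -> (24.831,25.367) [heading=60, draw]
Final: pos=(24.831,25.367), heading=60, 10 segment(s) drawn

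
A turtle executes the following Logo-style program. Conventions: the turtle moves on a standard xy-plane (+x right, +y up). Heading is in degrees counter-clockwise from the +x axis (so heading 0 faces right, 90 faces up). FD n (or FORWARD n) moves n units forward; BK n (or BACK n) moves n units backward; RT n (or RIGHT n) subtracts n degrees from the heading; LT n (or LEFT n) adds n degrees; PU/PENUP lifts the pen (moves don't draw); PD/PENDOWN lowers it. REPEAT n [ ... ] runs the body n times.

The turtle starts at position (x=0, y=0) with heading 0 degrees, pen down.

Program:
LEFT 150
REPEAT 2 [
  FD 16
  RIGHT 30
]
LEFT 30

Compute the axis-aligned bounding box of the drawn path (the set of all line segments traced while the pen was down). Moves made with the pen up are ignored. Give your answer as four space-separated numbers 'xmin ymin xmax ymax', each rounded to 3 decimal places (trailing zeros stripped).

Executing turtle program step by step:
Start: pos=(0,0), heading=0, pen down
LT 150: heading 0 -> 150
REPEAT 2 [
  -- iteration 1/2 --
  FD 16: (0,0) -> (-13.856,8) [heading=150, draw]
  RT 30: heading 150 -> 120
  -- iteration 2/2 --
  FD 16: (-13.856,8) -> (-21.856,21.856) [heading=120, draw]
  RT 30: heading 120 -> 90
]
LT 30: heading 90 -> 120
Final: pos=(-21.856,21.856), heading=120, 2 segment(s) drawn

Segment endpoints: x in {-21.856, -13.856, 0}, y in {0, 8, 21.856}
xmin=-21.856, ymin=0, xmax=0, ymax=21.856

Answer: -21.856 0 0 21.856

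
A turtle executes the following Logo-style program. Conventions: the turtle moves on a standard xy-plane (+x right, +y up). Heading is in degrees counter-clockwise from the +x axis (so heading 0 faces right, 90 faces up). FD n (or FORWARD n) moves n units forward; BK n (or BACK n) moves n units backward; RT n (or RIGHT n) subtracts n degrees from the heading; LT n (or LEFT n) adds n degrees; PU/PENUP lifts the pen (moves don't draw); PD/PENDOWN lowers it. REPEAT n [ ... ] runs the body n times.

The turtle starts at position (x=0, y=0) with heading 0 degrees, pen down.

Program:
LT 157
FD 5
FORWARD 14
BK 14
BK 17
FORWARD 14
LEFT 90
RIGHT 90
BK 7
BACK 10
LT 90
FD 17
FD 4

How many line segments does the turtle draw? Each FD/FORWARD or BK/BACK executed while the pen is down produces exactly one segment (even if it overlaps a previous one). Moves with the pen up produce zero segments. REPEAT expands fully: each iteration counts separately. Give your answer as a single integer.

Executing turtle program step by step:
Start: pos=(0,0), heading=0, pen down
LT 157: heading 0 -> 157
FD 5: (0,0) -> (-4.603,1.954) [heading=157, draw]
FD 14: (-4.603,1.954) -> (-17.49,7.424) [heading=157, draw]
BK 14: (-17.49,7.424) -> (-4.603,1.954) [heading=157, draw]
BK 17: (-4.603,1.954) -> (11.046,-4.689) [heading=157, draw]
FD 14: (11.046,-4.689) -> (-1.841,0.781) [heading=157, draw]
LT 90: heading 157 -> 247
RT 90: heading 247 -> 157
BK 7: (-1.841,0.781) -> (4.603,-1.954) [heading=157, draw]
BK 10: (4.603,-1.954) -> (13.808,-5.861) [heading=157, draw]
LT 90: heading 157 -> 247
FD 17: (13.808,-5.861) -> (7.165,-21.51) [heading=247, draw]
FD 4: (7.165,-21.51) -> (5.602,-25.192) [heading=247, draw]
Final: pos=(5.602,-25.192), heading=247, 9 segment(s) drawn
Segments drawn: 9

Answer: 9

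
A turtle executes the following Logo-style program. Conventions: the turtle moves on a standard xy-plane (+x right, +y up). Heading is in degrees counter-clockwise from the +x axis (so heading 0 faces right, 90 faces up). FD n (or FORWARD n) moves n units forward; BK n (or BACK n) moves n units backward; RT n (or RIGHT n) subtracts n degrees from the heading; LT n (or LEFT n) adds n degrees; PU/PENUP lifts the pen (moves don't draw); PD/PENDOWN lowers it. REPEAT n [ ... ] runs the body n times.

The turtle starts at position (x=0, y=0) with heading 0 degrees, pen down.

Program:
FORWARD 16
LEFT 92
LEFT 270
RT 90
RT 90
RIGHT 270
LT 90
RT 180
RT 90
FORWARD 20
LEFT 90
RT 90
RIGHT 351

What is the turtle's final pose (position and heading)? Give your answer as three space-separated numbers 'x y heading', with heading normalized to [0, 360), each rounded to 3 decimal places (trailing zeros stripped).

Answer: 15.302 19.988 101

Derivation:
Executing turtle program step by step:
Start: pos=(0,0), heading=0, pen down
FD 16: (0,0) -> (16,0) [heading=0, draw]
LT 92: heading 0 -> 92
LT 270: heading 92 -> 2
RT 90: heading 2 -> 272
RT 90: heading 272 -> 182
RT 270: heading 182 -> 272
LT 90: heading 272 -> 2
RT 180: heading 2 -> 182
RT 90: heading 182 -> 92
FD 20: (16,0) -> (15.302,19.988) [heading=92, draw]
LT 90: heading 92 -> 182
RT 90: heading 182 -> 92
RT 351: heading 92 -> 101
Final: pos=(15.302,19.988), heading=101, 2 segment(s) drawn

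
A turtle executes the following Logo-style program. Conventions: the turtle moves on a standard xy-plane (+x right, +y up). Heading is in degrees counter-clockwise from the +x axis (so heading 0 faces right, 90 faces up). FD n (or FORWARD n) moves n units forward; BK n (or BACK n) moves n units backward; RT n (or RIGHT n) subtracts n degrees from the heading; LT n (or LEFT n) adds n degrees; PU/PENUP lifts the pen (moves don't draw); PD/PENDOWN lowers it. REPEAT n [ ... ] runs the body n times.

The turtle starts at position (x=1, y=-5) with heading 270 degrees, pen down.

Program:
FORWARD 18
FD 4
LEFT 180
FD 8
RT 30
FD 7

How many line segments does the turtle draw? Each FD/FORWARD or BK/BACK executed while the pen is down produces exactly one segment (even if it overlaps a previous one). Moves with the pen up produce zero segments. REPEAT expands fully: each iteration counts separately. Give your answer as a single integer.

Answer: 4

Derivation:
Executing turtle program step by step:
Start: pos=(1,-5), heading=270, pen down
FD 18: (1,-5) -> (1,-23) [heading=270, draw]
FD 4: (1,-23) -> (1,-27) [heading=270, draw]
LT 180: heading 270 -> 90
FD 8: (1,-27) -> (1,-19) [heading=90, draw]
RT 30: heading 90 -> 60
FD 7: (1,-19) -> (4.5,-12.938) [heading=60, draw]
Final: pos=(4.5,-12.938), heading=60, 4 segment(s) drawn
Segments drawn: 4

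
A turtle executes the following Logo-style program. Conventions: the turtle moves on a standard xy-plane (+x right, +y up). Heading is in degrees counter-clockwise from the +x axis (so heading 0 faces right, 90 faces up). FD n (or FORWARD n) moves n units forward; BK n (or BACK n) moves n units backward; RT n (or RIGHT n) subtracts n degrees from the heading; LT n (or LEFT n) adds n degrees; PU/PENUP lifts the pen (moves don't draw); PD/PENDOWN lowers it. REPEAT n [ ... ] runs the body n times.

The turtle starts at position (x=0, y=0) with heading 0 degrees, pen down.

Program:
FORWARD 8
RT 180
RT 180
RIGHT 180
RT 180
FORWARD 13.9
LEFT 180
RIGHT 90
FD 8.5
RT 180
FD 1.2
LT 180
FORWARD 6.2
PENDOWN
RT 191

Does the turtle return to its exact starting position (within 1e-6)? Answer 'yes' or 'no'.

Executing turtle program step by step:
Start: pos=(0,0), heading=0, pen down
FD 8: (0,0) -> (8,0) [heading=0, draw]
RT 180: heading 0 -> 180
RT 180: heading 180 -> 0
RT 180: heading 0 -> 180
RT 180: heading 180 -> 0
FD 13.9: (8,0) -> (21.9,0) [heading=0, draw]
LT 180: heading 0 -> 180
RT 90: heading 180 -> 90
FD 8.5: (21.9,0) -> (21.9,8.5) [heading=90, draw]
RT 180: heading 90 -> 270
FD 1.2: (21.9,8.5) -> (21.9,7.3) [heading=270, draw]
LT 180: heading 270 -> 90
FD 6.2: (21.9,7.3) -> (21.9,13.5) [heading=90, draw]
PD: pen down
RT 191: heading 90 -> 259
Final: pos=(21.9,13.5), heading=259, 5 segment(s) drawn

Start position: (0, 0)
Final position: (21.9, 13.5)
Distance = 25.727; >= 1e-6 -> NOT closed

Answer: no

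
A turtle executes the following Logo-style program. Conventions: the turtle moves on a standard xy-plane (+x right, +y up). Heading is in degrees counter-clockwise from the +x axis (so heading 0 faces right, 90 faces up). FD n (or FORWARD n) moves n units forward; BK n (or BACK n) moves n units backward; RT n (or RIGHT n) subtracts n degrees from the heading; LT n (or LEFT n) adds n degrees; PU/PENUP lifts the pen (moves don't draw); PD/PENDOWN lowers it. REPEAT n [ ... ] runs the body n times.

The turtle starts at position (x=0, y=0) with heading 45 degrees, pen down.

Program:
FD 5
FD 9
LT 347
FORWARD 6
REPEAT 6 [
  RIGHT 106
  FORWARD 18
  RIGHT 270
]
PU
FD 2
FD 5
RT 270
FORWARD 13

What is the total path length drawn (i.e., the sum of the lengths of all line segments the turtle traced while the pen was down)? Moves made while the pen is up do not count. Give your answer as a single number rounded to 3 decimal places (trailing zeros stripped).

Answer: 128

Derivation:
Executing turtle program step by step:
Start: pos=(0,0), heading=45, pen down
FD 5: (0,0) -> (3.536,3.536) [heading=45, draw]
FD 9: (3.536,3.536) -> (9.899,9.899) [heading=45, draw]
LT 347: heading 45 -> 32
FD 6: (9.899,9.899) -> (14.988,13.079) [heading=32, draw]
REPEAT 6 [
  -- iteration 1/6 --
  RT 106: heading 32 -> 286
  FD 18: (14.988,13.079) -> (19.949,-4.224) [heading=286, draw]
  RT 270: heading 286 -> 16
  -- iteration 2/6 --
  RT 106: heading 16 -> 270
  FD 18: (19.949,-4.224) -> (19.949,-22.224) [heading=270, draw]
  RT 270: heading 270 -> 0
  -- iteration 3/6 --
  RT 106: heading 0 -> 254
  FD 18: (19.949,-22.224) -> (14.988,-39.526) [heading=254, draw]
  RT 270: heading 254 -> 344
  -- iteration 4/6 --
  RT 106: heading 344 -> 238
  FD 18: (14.988,-39.526) -> (5.449,-54.791) [heading=238, draw]
  RT 270: heading 238 -> 328
  -- iteration 5/6 --
  RT 106: heading 328 -> 222
  FD 18: (5.449,-54.791) -> (-7.927,-66.836) [heading=222, draw]
  RT 270: heading 222 -> 312
  -- iteration 6/6 --
  RT 106: heading 312 -> 206
  FD 18: (-7.927,-66.836) -> (-24.106,-74.726) [heading=206, draw]
  RT 270: heading 206 -> 296
]
PU: pen up
FD 2: (-24.106,-74.726) -> (-23.229,-76.524) [heading=296, move]
FD 5: (-23.229,-76.524) -> (-21.037,-81.018) [heading=296, move]
RT 270: heading 296 -> 26
FD 13: (-21.037,-81.018) -> (-9.353,-75.319) [heading=26, move]
Final: pos=(-9.353,-75.319), heading=26, 9 segment(s) drawn

Segment lengths:
  seg 1: (0,0) -> (3.536,3.536), length = 5
  seg 2: (3.536,3.536) -> (9.899,9.899), length = 9
  seg 3: (9.899,9.899) -> (14.988,13.079), length = 6
  seg 4: (14.988,13.079) -> (19.949,-4.224), length = 18
  seg 5: (19.949,-4.224) -> (19.949,-22.224), length = 18
  seg 6: (19.949,-22.224) -> (14.988,-39.526), length = 18
  seg 7: (14.988,-39.526) -> (5.449,-54.791), length = 18
  seg 8: (5.449,-54.791) -> (-7.927,-66.836), length = 18
  seg 9: (-7.927,-66.836) -> (-24.106,-74.726), length = 18
Total = 128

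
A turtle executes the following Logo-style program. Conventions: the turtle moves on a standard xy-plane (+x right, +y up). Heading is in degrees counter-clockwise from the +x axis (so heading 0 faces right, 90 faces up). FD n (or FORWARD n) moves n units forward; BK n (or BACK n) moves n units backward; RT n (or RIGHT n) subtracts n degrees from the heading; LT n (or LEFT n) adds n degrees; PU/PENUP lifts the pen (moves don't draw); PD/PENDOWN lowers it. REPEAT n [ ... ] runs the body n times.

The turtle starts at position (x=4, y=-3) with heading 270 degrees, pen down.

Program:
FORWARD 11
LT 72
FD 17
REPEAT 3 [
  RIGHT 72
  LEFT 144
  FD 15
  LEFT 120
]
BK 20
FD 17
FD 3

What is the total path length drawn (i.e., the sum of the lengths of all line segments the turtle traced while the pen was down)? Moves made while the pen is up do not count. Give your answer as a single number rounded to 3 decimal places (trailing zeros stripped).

Executing turtle program step by step:
Start: pos=(4,-3), heading=270, pen down
FD 11: (4,-3) -> (4,-14) [heading=270, draw]
LT 72: heading 270 -> 342
FD 17: (4,-14) -> (20.168,-19.253) [heading=342, draw]
REPEAT 3 [
  -- iteration 1/3 --
  RT 72: heading 342 -> 270
  LT 144: heading 270 -> 54
  FD 15: (20.168,-19.253) -> (28.985,-7.118) [heading=54, draw]
  LT 120: heading 54 -> 174
  -- iteration 2/3 --
  RT 72: heading 174 -> 102
  LT 144: heading 102 -> 246
  FD 15: (28.985,-7.118) -> (22.884,-20.821) [heading=246, draw]
  LT 120: heading 246 -> 6
  -- iteration 3/3 --
  RT 72: heading 6 -> 294
  LT 144: heading 294 -> 78
  FD 15: (22.884,-20.821) -> (26.002,-6.149) [heading=78, draw]
  LT 120: heading 78 -> 198
]
BK 20: (26.002,-6.149) -> (45.023,0.031) [heading=198, draw]
FD 17: (45.023,0.031) -> (28.856,-5.222) [heading=198, draw]
FD 3: (28.856,-5.222) -> (26.002,-6.149) [heading=198, draw]
Final: pos=(26.002,-6.149), heading=198, 8 segment(s) drawn

Segment lengths:
  seg 1: (4,-3) -> (4,-14), length = 11
  seg 2: (4,-14) -> (20.168,-19.253), length = 17
  seg 3: (20.168,-19.253) -> (28.985,-7.118), length = 15
  seg 4: (28.985,-7.118) -> (22.884,-20.821), length = 15
  seg 5: (22.884,-20.821) -> (26.002,-6.149), length = 15
  seg 6: (26.002,-6.149) -> (45.023,0.031), length = 20
  seg 7: (45.023,0.031) -> (28.856,-5.222), length = 17
  seg 8: (28.856,-5.222) -> (26.002,-6.149), length = 3
Total = 113

Answer: 113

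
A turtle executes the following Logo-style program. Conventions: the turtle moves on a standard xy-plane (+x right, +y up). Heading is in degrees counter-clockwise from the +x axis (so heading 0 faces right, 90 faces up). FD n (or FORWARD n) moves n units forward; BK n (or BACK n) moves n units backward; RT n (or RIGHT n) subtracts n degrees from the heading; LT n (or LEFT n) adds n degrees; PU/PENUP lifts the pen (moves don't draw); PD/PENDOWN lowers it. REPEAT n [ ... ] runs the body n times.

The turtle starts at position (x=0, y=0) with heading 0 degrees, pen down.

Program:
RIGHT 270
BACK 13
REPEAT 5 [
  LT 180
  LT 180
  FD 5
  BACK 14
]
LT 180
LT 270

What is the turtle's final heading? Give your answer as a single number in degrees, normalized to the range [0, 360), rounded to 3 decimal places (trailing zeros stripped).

Answer: 180

Derivation:
Executing turtle program step by step:
Start: pos=(0,0), heading=0, pen down
RT 270: heading 0 -> 90
BK 13: (0,0) -> (0,-13) [heading=90, draw]
REPEAT 5 [
  -- iteration 1/5 --
  LT 180: heading 90 -> 270
  LT 180: heading 270 -> 90
  FD 5: (0,-13) -> (0,-8) [heading=90, draw]
  BK 14: (0,-8) -> (0,-22) [heading=90, draw]
  -- iteration 2/5 --
  LT 180: heading 90 -> 270
  LT 180: heading 270 -> 90
  FD 5: (0,-22) -> (0,-17) [heading=90, draw]
  BK 14: (0,-17) -> (0,-31) [heading=90, draw]
  -- iteration 3/5 --
  LT 180: heading 90 -> 270
  LT 180: heading 270 -> 90
  FD 5: (0,-31) -> (0,-26) [heading=90, draw]
  BK 14: (0,-26) -> (0,-40) [heading=90, draw]
  -- iteration 4/5 --
  LT 180: heading 90 -> 270
  LT 180: heading 270 -> 90
  FD 5: (0,-40) -> (0,-35) [heading=90, draw]
  BK 14: (0,-35) -> (0,-49) [heading=90, draw]
  -- iteration 5/5 --
  LT 180: heading 90 -> 270
  LT 180: heading 270 -> 90
  FD 5: (0,-49) -> (0,-44) [heading=90, draw]
  BK 14: (0,-44) -> (0,-58) [heading=90, draw]
]
LT 180: heading 90 -> 270
LT 270: heading 270 -> 180
Final: pos=(0,-58), heading=180, 11 segment(s) drawn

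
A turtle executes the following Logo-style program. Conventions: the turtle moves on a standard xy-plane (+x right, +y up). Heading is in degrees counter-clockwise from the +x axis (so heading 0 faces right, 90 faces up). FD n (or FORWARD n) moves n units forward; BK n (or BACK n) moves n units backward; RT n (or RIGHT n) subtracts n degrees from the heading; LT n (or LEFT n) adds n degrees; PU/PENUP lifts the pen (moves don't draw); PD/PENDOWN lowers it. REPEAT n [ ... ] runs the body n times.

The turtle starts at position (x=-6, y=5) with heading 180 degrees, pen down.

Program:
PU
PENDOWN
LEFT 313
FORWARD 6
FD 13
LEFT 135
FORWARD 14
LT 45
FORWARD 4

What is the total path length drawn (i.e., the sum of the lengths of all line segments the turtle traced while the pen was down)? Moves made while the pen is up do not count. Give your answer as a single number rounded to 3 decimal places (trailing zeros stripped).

Answer: 37

Derivation:
Executing turtle program step by step:
Start: pos=(-6,5), heading=180, pen down
PU: pen up
PD: pen down
LT 313: heading 180 -> 133
FD 6: (-6,5) -> (-10.092,9.388) [heading=133, draw]
FD 13: (-10.092,9.388) -> (-18.958,18.896) [heading=133, draw]
LT 135: heading 133 -> 268
FD 14: (-18.958,18.896) -> (-19.447,4.904) [heading=268, draw]
LT 45: heading 268 -> 313
FD 4: (-19.447,4.904) -> (-16.719,1.979) [heading=313, draw]
Final: pos=(-16.719,1.979), heading=313, 4 segment(s) drawn

Segment lengths:
  seg 1: (-6,5) -> (-10.092,9.388), length = 6
  seg 2: (-10.092,9.388) -> (-18.958,18.896), length = 13
  seg 3: (-18.958,18.896) -> (-19.447,4.904), length = 14
  seg 4: (-19.447,4.904) -> (-16.719,1.979), length = 4
Total = 37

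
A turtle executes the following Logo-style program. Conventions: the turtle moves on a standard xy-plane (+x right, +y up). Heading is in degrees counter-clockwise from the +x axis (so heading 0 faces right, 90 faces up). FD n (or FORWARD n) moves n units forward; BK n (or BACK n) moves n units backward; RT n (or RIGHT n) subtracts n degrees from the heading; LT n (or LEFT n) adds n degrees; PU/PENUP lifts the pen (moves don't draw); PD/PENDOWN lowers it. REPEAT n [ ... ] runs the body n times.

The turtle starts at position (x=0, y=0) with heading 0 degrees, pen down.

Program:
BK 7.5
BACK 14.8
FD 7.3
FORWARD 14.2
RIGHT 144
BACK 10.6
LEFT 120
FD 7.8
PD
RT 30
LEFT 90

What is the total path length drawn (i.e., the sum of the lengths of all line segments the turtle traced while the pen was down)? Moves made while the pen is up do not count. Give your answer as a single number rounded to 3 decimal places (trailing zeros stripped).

Answer: 62.2

Derivation:
Executing turtle program step by step:
Start: pos=(0,0), heading=0, pen down
BK 7.5: (0,0) -> (-7.5,0) [heading=0, draw]
BK 14.8: (-7.5,0) -> (-22.3,0) [heading=0, draw]
FD 7.3: (-22.3,0) -> (-15,0) [heading=0, draw]
FD 14.2: (-15,0) -> (-0.8,0) [heading=0, draw]
RT 144: heading 0 -> 216
BK 10.6: (-0.8,0) -> (7.776,6.231) [heading=216, draw]
LT 120: heading 216 -> 336
FD 7.8: (7.776,6.231) -> (14.901,3.058) [heading=336, draw]
PD: pen down
RT 30: heading 336 -> 306
LT 90: heading 306 -> 36
Final: pos=(14.901,3.058), heading=36, 6 segment(s) drawn

Segment lengths:
  seg 1: (0,0) -> (-7.5,0), length = 7.5
  seg 2: (-7.5,0) -> (-22.3,0), length = 14.8
  seg 3: (-22.3,0) -> (-15,0), length = 7.3
  seg 4: (-15,0) -> (-0.8,0), length = 14.2
  seg 5: (-0.8,0) -> (7.776,6.231), length = 10.6
  seg 6: (7.776,6.231) -> (14.901,3.058), length = 7.8
Total = 62.2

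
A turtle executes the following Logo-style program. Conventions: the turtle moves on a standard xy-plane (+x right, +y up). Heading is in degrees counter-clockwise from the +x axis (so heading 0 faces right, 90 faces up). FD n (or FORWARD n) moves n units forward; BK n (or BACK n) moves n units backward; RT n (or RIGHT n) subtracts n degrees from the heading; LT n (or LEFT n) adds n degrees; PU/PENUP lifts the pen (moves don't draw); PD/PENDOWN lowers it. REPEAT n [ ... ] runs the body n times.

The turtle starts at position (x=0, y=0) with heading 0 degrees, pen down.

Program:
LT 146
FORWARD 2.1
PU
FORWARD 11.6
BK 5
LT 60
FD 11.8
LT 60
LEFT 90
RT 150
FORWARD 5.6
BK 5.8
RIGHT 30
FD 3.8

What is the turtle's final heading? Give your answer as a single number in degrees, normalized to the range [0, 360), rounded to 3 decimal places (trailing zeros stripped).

Executing turtle program step by step:
Start: pos=(0,0), heading=0, pen down
LT 146: heading 0 -> 146
FD 2.1: (0,0) -> (-1.741,1.174) [heading=146, draw]
PU: pen up
FD 11.6: (-1.741,1.174) -> (-11.358,7.661) [heading=146, move]
BK 5: (-11.358,7.661) -> (-7.213,4.865) [heading=146, move]
LT 60: heading 146 -> 206
FD 11.8: (-7.213,4.865) -> (-17.818,-0.308) [heading=206, move]
LT 60: heading 206 -> 266
LT 90: heading 266 -> 356
RT 150: heading 356 -> 206
FD 5.6: (-17.818,-0.308) -> (-22.852,-2.763) [heading=206, move]
BK 5.8: (-22.852,-2.763) -> (-17.639,-0.22) [heading=206, move]
RT 30: heading 206 -> 176
FD 3.8: (-17.639,-0.22) -> (-21.429,0.045) [heading=176, move]
Final: pos=(-21.429,0.045), heading=176, 1 segment(s) drawn

Answer: 176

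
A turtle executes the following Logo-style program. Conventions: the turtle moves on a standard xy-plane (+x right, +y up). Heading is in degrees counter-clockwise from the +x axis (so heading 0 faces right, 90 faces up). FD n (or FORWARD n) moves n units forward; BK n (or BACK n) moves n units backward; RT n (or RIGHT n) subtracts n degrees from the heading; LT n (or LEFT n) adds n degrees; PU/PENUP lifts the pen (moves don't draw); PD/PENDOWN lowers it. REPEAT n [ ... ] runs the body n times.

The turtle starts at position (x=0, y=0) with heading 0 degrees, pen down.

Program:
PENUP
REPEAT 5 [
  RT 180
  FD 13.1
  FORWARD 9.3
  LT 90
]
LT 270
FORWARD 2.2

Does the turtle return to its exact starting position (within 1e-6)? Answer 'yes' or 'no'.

Answer: no

Derivation:
Executing turtle program step by step:
Start: pos=(0,0), heading=0, pen down
PU: pen up
REPEAT 5 [
  -- iteration 1/5 --
  RT 180: heading 0 -> 180
  FD 13.1: (0,0) -> (-13.1,0) [heading=180, move]
  FD 9.3: (-13.1,0) -> (-22.4,0) [heading=180, move]
  LT 90: heading 180 -> 270
  -- iteration 2/5 --
  RT 180: heading 270 -> 90
  FD 13.1: (-22.4,0) -> (-22.4,13.1) [heading=90, move]
  FD 9.3: (-22.4,13.1) -> (-22.4,22.4) [heading=90, move]
  LT 90: heading 90 -> 180
  -- iteration 3/5 --
  RT 180: heading 180 -> 0
  FD 13.1: (-22.4,22.4) -> (-9.3,22.4) [heading=0, move]
  FD 9.3: (-9.3,22.4) -> (0,22.4) [heading=0, move]
  LT 90: heading 0 -> 90
  -- iteration 4/5 --
  RT 180: heading 90 -> 270
  FD 13.1: (0,22.4) -> (0,9.3) [heading=270, move]
  FD 9.3: (0,9.3) -> (0,0) [heading=270, move]
  LT 90: heading 270 -> 0
  -- iteration 5/5 --
  RT 180: heading 0 -> 180
  FD 13.1: (0,0) -> (-13.1,0) [heading=180, move]
  FD 9.3: (-13.1,0) -> (-22.4,0) [heading=180, move]
  LT 90: heading 180 -> 270
]
LT 270: heading 270 -> 180
FD 2.2: (-22.4,0) -> (-24.6,0) [heading=180, move]
Final: pos=(-24.6,0), heading=180, 0 segment(s) drawn

Start position: (0, 0)
Final position: (-24.6, 0)
Distance = 24.6; >= 1e-6 -> NOT closed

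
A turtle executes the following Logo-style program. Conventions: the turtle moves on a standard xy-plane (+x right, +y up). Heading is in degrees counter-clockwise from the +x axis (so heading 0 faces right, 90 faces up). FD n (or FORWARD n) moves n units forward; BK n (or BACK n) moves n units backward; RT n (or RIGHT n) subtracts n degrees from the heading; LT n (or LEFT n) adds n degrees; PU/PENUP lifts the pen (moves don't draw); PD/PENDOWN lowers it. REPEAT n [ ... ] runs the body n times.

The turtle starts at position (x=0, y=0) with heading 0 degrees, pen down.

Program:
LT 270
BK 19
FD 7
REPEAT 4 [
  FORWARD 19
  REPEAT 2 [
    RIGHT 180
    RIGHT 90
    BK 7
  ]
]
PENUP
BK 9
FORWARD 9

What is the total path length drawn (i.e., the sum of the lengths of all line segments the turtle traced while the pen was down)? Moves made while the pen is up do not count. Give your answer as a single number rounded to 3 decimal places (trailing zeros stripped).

Executing turtle program step by step:
Start: pos=(0,0), heading=0, pen down
LT 270: heading 0 -> 270
BK 19: (0,0) -> (0,19) [heading=270, draw]
FD 7: (0,19) -> (0,12) [heading=270, draw]
REPEAT 4 [
  -- iteration 1/4 --
  FD 19: (0,12) -> (0,-7) [heading=270, draw]
  REPEAT 2 [
    -- iteration 1/2 --
    RT 180: heading 270 -> 90
    RT 90: heading 90 -> 0
    BK 7: (0,-7) -> (-7,-7) [heading=0, draw]
    -- iteration 2/2 --
    RT 180: heading 0 -> 180
    RT 90: heading 180 -> 90
    BK 7: (-7,-7) -> (-7,-14) [heading=90, draw]
  ]
  -- iteration 2/4 --
  FD 19: (-7,-14) -> (-7,5) [heading=90, draw]
  REPEAT 2 [
    -- iteration 1/2 --
    RT 180: heading 90 -> 270
    RT 90: heading 270 -> 180
    BK 7: (-7,5) -> (0,5) [heading=180, draw]
    -- iteration 2/2 --
    RT 180: heading 180 -> 0
    RT 90: heading 0 -> 270
    BK 7: (0,5) -> (0,12) [heading=270, draw]
  ]
  -- iteration 3/4 --
  FD 19: (0,12) -> (0,-7) [heading=270, draw]
  REPEAT 2 [
    -- iteration 1/2 --
    RT 180: heading 270 -> 90
    RT 90: heading 90 -> 0
    BK 7: (0,-7) -> (-7,-7) [heading=0, draw]
    -- iteration 2/2 --
    RT 180: heading 0 -> 180
    RT 90: heading 180 -> 90
    BK 7: (-7,-7) -> (-7,-14) [heading=90, draw]
  ]
  -- iteration 4/4 --
  FD 19: (-7,-14) -> (-7,5) [heading=90, draw]
  REPEAT 2 [
    -- iteration 1/2 --
    RT 180: heading 90 -> 270
    RT 90: heading 270 -> 180
    BK 7: (-7,5) -> (0,5) [heading=180, draw]
    -- iteration 2/2 --
    RT 180: heading 180 -> 0
    RT 90: heading 0 -> 270
    BK 7: (0,5) -> (0,12) [heading=270, draw]
  ]
]
PU: pen up
BK 9: (0,12) -> (0,21) [heading=270, move]
FD 9: (0,21) -> (0,12) [heading=270, move]
Final: pos=(0,12), heading=270, 14 segment(s) drawn

Segment lengths:
  seg 1: (0,0) -> (0,19), length = 19
  seg 2: (0,19) -> (0,12), length = 7
  seg 3: (0,12) -> (0,-7), length = 19
  seg 4: (0,-7) -> (-7,-7), length = 7
  seg 5: (-7,-7) -> (-7,-14), length = 7
  seg 6: (-7,-14) -> (-7,5), length = 19
  seg 7: (-7,5) -> (0,5), length = 7
  seg 8: (0,5) -> (0,12), length = 7
  seg 9: (0,12) -> (0,-7), length = 19
  seg 10: (0,-7) -> (-7,-7), length = 7
  seg 11: (-7,-7) -> (-7,-14), length = 7
  seg 12: (-7,-14) -> (-7,5), length = 19
  seg 13: (-7,5) -> (0,5), length = 7
  seg 14: (0,5) -> (0,12), length = 7
Total = 158

Answer: 158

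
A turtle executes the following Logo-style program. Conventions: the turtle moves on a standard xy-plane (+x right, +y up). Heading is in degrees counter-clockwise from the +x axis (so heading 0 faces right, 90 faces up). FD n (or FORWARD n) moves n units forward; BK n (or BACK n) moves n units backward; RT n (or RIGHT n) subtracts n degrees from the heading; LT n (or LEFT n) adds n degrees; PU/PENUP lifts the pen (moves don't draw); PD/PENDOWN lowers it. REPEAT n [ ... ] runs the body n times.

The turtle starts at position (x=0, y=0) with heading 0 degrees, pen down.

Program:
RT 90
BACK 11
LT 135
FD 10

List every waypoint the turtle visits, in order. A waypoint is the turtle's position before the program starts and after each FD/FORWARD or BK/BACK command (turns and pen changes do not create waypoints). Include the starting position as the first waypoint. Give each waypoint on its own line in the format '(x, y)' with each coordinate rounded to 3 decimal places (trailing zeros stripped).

Executing turtle program step by step:
Start: pos=(0,0), heading=0, pen down
RT 90: heading 0 -> 270
BK 11: (0,0) -> (0,11) [heading=270, draw]
LT 135: heading 270 -> 45
FD 10: (0,11) -> (7.071,18.071) [heading=45, draw]
Final: pos=(7.071,18.071), heading=45, 2 segment(s) drawn
Waypoints (3 total):
(0, 0)
(0, 11)
(7.071, 18.071)

Answer: (0, 0)
(0, 11)
(7.071, 18.071)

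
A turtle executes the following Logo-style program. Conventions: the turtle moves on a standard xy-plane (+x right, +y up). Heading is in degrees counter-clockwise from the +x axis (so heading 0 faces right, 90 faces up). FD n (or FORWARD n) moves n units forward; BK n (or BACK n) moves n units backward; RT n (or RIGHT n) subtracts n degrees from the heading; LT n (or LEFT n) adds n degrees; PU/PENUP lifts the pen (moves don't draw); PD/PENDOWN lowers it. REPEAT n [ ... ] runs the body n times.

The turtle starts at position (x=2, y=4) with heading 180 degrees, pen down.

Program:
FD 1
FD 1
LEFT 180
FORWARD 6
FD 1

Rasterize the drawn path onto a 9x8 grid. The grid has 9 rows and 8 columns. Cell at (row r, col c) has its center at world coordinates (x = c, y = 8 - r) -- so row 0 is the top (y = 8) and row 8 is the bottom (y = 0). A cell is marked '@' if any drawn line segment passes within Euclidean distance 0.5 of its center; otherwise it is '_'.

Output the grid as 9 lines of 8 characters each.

Answer: ________
________
________
________
@@@@@@@@
________
________
________
________

Derivation:
Segment 0: (2,4) -> (1,4)
Segment 1: (1,4) -> (0,4)
Segment 2: (0,4) -> (6,4)
Segment 3: (6,4) -> (7,4)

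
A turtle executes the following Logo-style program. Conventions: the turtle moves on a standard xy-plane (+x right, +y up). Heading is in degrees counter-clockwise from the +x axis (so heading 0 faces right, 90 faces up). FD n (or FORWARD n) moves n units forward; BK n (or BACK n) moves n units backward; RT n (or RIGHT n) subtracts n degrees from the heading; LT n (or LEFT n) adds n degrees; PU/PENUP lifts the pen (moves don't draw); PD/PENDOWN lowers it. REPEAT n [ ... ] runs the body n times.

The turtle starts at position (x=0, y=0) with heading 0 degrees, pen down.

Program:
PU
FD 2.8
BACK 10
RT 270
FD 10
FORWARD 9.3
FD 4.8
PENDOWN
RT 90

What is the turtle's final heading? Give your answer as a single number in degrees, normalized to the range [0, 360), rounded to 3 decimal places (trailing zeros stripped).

Answer: 0

Derivation:
Executing turtle program step by step:
Start: pos=(0,0), heading=0, pen down
PU: pen up
FD 2.8: (0,0) -> (2.8,0) [heading=0, move]
BK 10: (2.8,0) -> (-7.2,0) [heading=0, move]
RT 270: heading 0 -> 90
FD 10: (-7.2,0) -> (-7.2,10) [heading=90, move]
FD 9.3: (-7.2,10) -> (-7.2,19.3) [heading=90, move]
FD 4.8: (-7.2,19.3) -> (-7.2,24.1) [heading=90, move]
PD: pen down
RT 90: heading 90 -> 0
Final: pos=(-7.2,24.1), heading=0, 0 segment(s) drawn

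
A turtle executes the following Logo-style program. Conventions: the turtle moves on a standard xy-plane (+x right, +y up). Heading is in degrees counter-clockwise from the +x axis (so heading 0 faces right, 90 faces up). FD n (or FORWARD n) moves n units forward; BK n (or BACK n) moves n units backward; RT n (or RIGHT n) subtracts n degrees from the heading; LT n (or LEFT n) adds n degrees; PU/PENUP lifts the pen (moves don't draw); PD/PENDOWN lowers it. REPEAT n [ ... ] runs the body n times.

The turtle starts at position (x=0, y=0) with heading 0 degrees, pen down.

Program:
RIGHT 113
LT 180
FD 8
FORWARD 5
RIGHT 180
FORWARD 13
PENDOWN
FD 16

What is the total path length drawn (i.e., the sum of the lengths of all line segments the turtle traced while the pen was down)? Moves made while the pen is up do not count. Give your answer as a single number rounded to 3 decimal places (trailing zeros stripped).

Answer: 42

Derivation:
Executing turtle program step by step:
Start: pos=(0,0), heading=0, pen down
RT 113: heading 0 -> 247
LT 180: heading 247 -> 67
FD 8: (0,0) -> (3.126,7.364) [heading=67, draw]
FD 5: (3.126,7.364) -> (5.08,11.967) [heading=67, draw]
RT 180: heading 67 -> 247
FD 13: (5.08,11.967) -> (0,0) [heading=247, draw]
PD: pen down
FD 16: (0,0) -> (-6.252,-14.728) [heading=247, draw]
Final: pos=(-6.252,-14.728), heading=247, 4 segment(s) drawn

Segment lengths:
  seg 1: (0,0) -> (3.126,7.364), length = 8
  seg 2: (3.126,7.364) -> (5.08,11.967), length = 5
  seg 3: (5.08,11.967) -> (0,0), length = 13
  seg 4: (0,0) -> (-6.252,-14.728), length = 16
Total = 42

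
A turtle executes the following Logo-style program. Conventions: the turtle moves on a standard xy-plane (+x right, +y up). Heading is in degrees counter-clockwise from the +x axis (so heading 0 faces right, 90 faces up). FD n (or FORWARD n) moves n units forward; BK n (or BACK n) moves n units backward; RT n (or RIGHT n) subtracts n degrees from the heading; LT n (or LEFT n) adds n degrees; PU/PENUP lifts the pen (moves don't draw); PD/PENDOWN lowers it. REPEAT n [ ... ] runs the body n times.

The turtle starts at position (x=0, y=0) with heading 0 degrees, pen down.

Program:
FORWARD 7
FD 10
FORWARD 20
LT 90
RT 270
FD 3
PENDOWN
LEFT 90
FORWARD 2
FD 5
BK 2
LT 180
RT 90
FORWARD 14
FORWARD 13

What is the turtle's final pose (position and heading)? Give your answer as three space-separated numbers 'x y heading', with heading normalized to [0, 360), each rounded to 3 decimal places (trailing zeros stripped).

Executing turtle program step by step:
Start: pos=(0,0), heading=0, pen down
FD 7: (0,0) -> (7,0) [heading=0, draw]
FD 10: (7,0) -> (17,0) [heading=0, draw]
FD 20: (17,0) -> (37,0) [heading=0, draw]
LT 90: heading 0 -> 90
RT 270: heading 90 -> 180
FD 3: (37,0) -> (34,0) [heading=180, draw]
PD: pen down
LT 90: heading 180 -> 270
FD 2: (34,0) -> (34,-2) [heading=270, draw]
FD 5: (34,-2) -> (34,-7) [heading=270, draw]
BK 2: (34,-7) -> (34,-5) [heading=270, draw]
LT 180: heading 270 -> 90
RT 90: heading 90 -> 0
FD 14: (34,-5) -> (48,-5) [heading=0, draw]
FD 13: (48,-5) -> (61,-5) [heading=0, draw]
Final: pos=(61,-5), heading=0, 9 segment(s) drawn

Answer: 61 -5 0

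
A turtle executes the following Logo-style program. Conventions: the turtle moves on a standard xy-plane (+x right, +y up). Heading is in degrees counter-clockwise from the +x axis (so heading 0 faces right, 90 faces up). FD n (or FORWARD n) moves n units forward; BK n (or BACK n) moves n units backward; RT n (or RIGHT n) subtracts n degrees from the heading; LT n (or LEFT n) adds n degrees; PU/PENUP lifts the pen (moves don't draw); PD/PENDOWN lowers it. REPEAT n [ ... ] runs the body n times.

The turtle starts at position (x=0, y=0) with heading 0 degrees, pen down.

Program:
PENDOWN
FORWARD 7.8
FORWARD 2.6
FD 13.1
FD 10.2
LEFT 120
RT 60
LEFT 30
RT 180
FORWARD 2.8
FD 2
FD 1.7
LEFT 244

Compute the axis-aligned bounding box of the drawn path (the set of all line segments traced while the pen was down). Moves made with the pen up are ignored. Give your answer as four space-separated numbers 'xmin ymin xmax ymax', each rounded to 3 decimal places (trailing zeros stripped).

Answer: 0 -6.5 33.7 0

Derivation:
Executing turtle program step by step:
Start: pos=(0,0), heading=0, pen down
PD: pen down
FD 7.8: (0,0) -> (7.8,0) [heading=0, draw]
FD 2.6: (7.8,0) -> (10.4,0) [heading=0, draw]
FD 13.1: (10.4,0) -> (23.5,0) [heading=0, draw]
FD 10.2: (23.5,0) -> (33.7,0) [heading=0, draw]
LT 120: heading 0 -> 120
RT 60: heading 120 -> 60
LT 30: heading 60 -> 90
RT 180: heading 90 -> 270
FD 2.8: (33.7,0) -> (33.7,-2.8) [heading=270, draw]
FD 2: (33.7,-2.8) -> (33.7,-4.8) [heading=270, draw]
FD 1.7: (33.7,-4.8) -> (33.7,-6.5) [heading=270, draw]
LT 244: heading 270 -> 154
Final: pos=(33.7,-6.5), heading=154, 7 segment(s) drawn

Segment endpoints: x in {0, 7.8, 10.4, 23.5, 33.7}, y in {-6.5, -4.8, -2.8, 0}
xmin=0, ymin=-6.5, xmax=33.7, ymax=0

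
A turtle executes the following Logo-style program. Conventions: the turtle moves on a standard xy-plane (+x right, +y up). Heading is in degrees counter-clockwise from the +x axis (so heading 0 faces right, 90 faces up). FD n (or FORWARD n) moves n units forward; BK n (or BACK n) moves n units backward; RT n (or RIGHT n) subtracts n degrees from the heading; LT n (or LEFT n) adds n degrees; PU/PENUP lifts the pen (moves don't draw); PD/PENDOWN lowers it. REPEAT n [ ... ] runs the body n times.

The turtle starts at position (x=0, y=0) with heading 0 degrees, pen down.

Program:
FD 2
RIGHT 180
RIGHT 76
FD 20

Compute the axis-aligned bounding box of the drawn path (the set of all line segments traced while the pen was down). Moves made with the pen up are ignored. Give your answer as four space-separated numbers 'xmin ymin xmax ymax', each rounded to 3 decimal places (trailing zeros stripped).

Answer: -2.838 0 2 19.406

Derivation:
Executing turtle program step by step:
Start: pos=(0,0), heading=0, pen down
FD 2: (0,0) -> (2,0) [heading=0, draw]
RT 180: heading 0 -> 180
RT 76: heading 180 -> 104
FD 20: (2,0) -> (-2.838,19.406) [heading=104, draw]
Final: pos=(-2.838,19.406), heading=104, 2 segment(s) drawn

Segment endpoints: x in {-2.838, 0, 2}, y in {0, 19.406}
xmin=-2.838, ymin=0, xmax=2, ymax=19.406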